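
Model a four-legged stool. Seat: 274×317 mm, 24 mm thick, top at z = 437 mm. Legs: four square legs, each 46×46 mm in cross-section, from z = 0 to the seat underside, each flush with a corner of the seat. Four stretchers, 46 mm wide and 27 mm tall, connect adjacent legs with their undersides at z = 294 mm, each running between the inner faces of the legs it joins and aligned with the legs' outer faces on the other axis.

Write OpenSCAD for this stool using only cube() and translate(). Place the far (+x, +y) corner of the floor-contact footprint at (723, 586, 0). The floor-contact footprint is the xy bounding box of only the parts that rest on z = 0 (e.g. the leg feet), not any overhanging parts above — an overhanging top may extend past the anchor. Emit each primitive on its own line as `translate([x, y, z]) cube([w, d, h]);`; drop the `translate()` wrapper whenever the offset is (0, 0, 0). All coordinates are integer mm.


translate([449, 269, 413]) cube([274, 317, 24]);
translate([449, 269, 0]) cube([46, 46, 413]);
translate([677, 269, 0]) cube([46, 46, 413]);
translate([449, 540, 0]) cube([46, 46, 413]);
translate([677, 540, 0]) cube([46, 46, 413]);
translate([495, 269, 294]) cube([182, 46, 27]);
translate([495, 540, 294]) cube([182, 46, 27]);
translate([449, 315, 294]) cube([46, 225, 27]);
translate([677, 315, 294]) cube([46, 225, 27]);


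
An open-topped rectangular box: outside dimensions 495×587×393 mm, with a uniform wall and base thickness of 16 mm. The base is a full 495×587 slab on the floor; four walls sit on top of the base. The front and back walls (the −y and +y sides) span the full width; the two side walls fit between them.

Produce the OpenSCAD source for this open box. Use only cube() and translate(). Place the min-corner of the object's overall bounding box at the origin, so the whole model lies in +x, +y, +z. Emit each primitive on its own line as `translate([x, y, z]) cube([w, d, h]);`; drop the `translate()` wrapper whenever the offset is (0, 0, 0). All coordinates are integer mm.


cube([495, 587, 16]);
translate([0, 0, 16]) cube([495, 16, 377]);
translate([0, 571, 16]) cube([495, 16, 377]);
translate([0, 16, 16]) cube([16, 555, 377]);
translate([479, 16, 16]) cube([16, 555, 377]);


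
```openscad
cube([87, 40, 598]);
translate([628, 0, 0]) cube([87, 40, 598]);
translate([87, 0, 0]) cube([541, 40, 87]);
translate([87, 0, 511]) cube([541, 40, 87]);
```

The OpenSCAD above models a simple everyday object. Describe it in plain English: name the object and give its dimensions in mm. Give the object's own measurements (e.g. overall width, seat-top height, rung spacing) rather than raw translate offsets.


A rectangular picture frame lying in the x–z plane (depth along y). The opening is 541 mm wide (x) by 424 mm tall (z), surrounded by a border 87 mm wide on all four sides. The frame is 40 mm deep and is made of two full-height vertical stiles with two horizontal rails fitted between them.


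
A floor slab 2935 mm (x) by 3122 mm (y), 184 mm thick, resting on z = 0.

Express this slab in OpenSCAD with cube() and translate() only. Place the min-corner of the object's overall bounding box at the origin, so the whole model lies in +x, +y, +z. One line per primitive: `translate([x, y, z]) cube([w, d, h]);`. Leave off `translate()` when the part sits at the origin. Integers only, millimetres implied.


cube([2935, 3122, 184]);


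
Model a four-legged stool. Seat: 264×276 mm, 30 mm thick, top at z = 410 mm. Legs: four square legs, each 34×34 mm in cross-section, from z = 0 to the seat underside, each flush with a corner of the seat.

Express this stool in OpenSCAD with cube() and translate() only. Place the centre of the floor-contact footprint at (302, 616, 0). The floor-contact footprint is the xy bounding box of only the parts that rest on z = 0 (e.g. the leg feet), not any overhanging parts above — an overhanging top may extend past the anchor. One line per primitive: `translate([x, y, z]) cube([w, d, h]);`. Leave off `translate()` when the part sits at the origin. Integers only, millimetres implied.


translate([170, 478, 380]) cube([264, 276, 30]);
translate([170, 478, 0]) cube([34, 34, 380]);
translate([400, 478, 0]) cube([34, 34, 380]);
translate([170, 720, 0]) cube([34, 34, 380]);
translate([400, 720, 0]) cube([34, 34, 380]);


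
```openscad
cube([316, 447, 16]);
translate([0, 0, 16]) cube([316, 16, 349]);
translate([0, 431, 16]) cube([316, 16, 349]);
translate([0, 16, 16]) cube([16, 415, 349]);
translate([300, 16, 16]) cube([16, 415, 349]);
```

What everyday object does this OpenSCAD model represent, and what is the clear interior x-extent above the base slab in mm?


An open box. The internal width is 284 mm.

A 316×447 base slab with four walls standing on it — an open box. The base is 316 mm wide and the walls are 16 mm thick, so the internal width is 316 − 2 × 16 = 284 mm.


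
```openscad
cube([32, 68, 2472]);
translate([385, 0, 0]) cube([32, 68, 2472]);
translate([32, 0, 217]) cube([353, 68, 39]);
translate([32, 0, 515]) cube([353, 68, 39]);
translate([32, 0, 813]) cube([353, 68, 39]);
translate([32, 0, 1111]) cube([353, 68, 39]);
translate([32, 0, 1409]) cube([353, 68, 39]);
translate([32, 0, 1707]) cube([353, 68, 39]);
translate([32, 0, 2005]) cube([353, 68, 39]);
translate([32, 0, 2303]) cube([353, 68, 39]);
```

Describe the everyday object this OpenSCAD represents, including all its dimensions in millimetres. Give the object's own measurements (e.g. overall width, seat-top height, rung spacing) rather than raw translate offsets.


A straight ladder. Two 32×68 mm vertical rails, 2472 mm tall, stand 417 mm apart (outside-to-outside) with their front faces coplanar on the −y side. 8 rungs, each 68 mm deep and 39 mm tall, span between the inner faces of the rails, front faces flush with the rails. The lowest rung's underside is at z = 217 mm and rungs are spaced 298 mm apart (underside to underside).


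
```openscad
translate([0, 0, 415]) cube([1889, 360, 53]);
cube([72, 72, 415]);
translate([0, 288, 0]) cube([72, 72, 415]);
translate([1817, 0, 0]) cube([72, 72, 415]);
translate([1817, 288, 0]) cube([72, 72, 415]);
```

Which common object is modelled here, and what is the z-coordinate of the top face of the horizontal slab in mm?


A bench. The seat-top height is 468 mm.

A long slab on four corner posts — a bench. The slab sits at z = 415 with thickness 53, so the top is 415 + 53 = 468 mm.


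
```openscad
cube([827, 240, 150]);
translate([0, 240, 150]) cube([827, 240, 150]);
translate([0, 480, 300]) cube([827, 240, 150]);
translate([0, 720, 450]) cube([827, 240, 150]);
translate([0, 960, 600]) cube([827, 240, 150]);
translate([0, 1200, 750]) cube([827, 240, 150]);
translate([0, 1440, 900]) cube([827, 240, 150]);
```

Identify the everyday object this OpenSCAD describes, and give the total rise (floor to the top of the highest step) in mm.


A staircase. The total rise is 1050 mm.

7 identical blocks, each offset up and back from the previous — a staircase. Each step is 150 mm tall and there are 7 of them, so the total rise is 7 × 150 = 1050 mm.


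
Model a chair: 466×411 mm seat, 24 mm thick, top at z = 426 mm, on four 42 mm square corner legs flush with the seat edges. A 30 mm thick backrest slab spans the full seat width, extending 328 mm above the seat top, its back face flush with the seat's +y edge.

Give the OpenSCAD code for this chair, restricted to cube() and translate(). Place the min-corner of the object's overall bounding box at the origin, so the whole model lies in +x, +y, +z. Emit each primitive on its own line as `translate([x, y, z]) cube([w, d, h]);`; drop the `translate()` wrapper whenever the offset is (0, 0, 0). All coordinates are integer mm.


// leg_h = 426 - 24 = 402
translate([0, 0, 402]) cube([466, 411, 24]);
cube([42, 42, 402]);
translate([424, 0, 0]) cube([42, 42, 402]);
translate([0, 369, 0]) cube([42, 42, 402]);
translate([424, 369, 0]) cube([42, 42, 402]);
translate([0, 381, 426]) cube([466, 30, 328]);


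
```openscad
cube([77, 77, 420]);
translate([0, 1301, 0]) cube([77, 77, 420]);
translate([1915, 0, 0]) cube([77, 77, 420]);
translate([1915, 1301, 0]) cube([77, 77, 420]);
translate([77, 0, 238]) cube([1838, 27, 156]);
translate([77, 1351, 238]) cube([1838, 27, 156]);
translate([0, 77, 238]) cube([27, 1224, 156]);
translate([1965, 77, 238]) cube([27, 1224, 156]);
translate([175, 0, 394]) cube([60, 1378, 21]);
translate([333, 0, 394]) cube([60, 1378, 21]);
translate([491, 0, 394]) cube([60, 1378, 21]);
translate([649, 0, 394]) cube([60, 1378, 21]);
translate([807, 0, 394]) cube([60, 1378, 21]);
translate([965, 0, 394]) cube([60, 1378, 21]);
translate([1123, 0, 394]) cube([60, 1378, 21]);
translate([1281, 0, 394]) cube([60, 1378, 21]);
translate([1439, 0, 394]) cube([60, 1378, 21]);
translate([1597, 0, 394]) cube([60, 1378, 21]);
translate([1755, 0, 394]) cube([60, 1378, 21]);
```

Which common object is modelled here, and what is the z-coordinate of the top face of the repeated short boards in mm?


A bed frame. The slat-top height is 415 mm.

Four posts, four rails, and a row of slats — a bed frame. Slats sit on the rails at z = 238 + 156 = 394; with slat thickness 21, the top is 415 mm.


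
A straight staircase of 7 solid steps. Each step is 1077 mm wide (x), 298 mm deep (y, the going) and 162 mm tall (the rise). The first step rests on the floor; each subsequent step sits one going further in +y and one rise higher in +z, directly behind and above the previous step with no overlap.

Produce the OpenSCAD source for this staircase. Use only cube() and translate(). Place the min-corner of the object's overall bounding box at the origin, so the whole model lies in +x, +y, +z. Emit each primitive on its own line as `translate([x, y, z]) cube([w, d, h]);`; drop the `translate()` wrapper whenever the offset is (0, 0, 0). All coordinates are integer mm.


cube([1077, 298, 162]);
translate([0, 298, 162]) cube([1077, 298, 162]);
translate([0, 596, 324]) cube([1077, 298, 162]);
translate([0, 894, 486]) cube([1077, 298, 162]);
translate([0, 1192, 648]) cube([1077, 298, 162]);
translate([0, 1490, 810]) cube([1077, 298, 162]);
translate([0, 1788, 972]) cube([1077, 298, 162]);


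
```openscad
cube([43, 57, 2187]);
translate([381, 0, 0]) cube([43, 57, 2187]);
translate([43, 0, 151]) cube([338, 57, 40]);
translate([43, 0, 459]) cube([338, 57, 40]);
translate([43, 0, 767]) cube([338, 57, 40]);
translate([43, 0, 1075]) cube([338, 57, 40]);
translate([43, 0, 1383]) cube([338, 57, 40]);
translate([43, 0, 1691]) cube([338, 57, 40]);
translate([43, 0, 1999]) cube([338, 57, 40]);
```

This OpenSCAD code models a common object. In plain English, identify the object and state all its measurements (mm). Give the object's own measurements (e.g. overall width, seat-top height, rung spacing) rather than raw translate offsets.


A straight ladder. Two 43×57 mm vertical rails, 2187 mm tall, stand 424 mm apart (outside-to-outside) with their front faces coplanar on the −y side. 7 rungs, each 57 mm deep and 40 mm tall, span between the inner faces of the rails, front faces flush with the rails. The lowest rung's underside is at z = 151 mm and rungs are spaced 308 mm apart (underside to underside).


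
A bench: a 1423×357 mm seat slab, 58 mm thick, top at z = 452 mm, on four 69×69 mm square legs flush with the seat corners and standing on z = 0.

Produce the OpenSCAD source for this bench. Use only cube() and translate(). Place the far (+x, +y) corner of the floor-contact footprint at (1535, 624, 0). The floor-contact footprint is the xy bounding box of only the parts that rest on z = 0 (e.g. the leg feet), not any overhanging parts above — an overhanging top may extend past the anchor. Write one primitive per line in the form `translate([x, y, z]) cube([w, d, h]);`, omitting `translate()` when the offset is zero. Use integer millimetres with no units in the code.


translate([112, 267, 394]) cube([1423, 357, 58]);
translate([112, 267, 0]) cube([69, 69, 394]);
translate([112, 555, 0]) cube([69, 69, 394]);
translate([1466, 267, 0]) cube([69, 69, 394]);
translate([1466, 555, 0]) cube([69, 69, 394]);


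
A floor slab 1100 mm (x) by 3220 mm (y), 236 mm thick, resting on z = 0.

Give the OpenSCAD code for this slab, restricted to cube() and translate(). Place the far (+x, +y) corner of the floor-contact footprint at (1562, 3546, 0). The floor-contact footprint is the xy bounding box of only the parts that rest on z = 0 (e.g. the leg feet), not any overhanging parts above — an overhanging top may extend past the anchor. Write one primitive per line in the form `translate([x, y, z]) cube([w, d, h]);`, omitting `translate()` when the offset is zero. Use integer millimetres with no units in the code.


translate([462, 326, 0]) cube([1100, 3220, 236]);


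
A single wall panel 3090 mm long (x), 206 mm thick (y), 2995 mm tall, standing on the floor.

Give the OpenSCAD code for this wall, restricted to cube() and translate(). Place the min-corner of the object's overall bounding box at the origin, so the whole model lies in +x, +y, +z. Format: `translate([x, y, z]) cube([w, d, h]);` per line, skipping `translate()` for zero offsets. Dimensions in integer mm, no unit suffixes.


cube([3090, 206, 2995]);


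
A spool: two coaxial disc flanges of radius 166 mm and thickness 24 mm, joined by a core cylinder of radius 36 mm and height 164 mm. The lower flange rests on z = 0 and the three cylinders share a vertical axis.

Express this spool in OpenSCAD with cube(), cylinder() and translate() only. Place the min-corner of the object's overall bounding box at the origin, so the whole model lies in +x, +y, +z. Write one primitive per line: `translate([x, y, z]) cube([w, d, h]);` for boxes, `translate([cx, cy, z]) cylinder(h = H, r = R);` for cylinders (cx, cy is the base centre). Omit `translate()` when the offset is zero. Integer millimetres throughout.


translate([166, 166, 0]) cylinder(h = 24, r = 166);
translate([166, 166, 24]) cylinder(h = 164, r = 36);
translate([166, 166, 188]) cylinder(h = 24, r = 166);


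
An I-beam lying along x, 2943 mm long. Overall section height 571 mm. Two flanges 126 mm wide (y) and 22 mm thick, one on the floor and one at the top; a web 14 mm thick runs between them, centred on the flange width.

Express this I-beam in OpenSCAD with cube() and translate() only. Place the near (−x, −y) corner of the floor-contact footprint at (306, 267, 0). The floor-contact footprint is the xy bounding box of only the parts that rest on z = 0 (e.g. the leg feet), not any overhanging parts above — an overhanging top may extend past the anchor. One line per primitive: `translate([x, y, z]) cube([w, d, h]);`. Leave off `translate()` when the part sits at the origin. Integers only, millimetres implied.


translate([306, 267, 0]) cube([2943, 126, 22]);
translate([306, 323, 22]) cube([2943, 14, 527]);
translate([306, 267, 549]) cube([2943, 126, 22]);


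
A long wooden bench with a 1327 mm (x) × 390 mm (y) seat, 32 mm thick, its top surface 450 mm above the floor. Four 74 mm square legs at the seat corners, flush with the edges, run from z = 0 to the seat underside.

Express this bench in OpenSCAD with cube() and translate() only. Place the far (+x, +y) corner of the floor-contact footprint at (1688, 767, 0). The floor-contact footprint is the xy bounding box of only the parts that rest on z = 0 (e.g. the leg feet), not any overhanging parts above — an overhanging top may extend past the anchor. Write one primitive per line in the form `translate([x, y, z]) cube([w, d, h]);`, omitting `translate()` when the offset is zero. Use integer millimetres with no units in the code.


translate([361, 377, 418]) cube([1327, 390, 32]);
translate([361, 377, 0]) cube([74, 74, 418]);
translate([361, 693, 0]) cube([74, 74, 418]);
translate([1614, 377, 0]) cube([74, 74, 418]);
translate([1614, 693, 0]) cube([74, 74, 418]);


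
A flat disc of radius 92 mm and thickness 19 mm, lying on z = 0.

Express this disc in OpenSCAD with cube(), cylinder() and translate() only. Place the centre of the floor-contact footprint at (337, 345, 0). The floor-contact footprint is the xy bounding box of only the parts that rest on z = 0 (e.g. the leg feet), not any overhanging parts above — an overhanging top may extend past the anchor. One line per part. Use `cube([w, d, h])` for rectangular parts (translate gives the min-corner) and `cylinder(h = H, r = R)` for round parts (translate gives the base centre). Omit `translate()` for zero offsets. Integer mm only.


translate([337, 345, 0]) cylinder(h = 19, r = 92);


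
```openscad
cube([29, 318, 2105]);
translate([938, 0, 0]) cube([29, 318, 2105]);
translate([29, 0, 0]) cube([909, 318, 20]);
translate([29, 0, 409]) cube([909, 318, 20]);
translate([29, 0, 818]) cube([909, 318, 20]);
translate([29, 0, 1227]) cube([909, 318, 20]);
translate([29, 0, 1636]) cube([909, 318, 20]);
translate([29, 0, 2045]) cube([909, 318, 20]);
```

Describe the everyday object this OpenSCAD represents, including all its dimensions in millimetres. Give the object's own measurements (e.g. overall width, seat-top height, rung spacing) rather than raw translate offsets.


An open bookshelf. Two side panels, each 29 mm thick, 318 mm deep and 2105 mm tall, stand 967 mm apart (outside-to-outside). Between them sit 6 shelves, each 20 mm thick and 318 mm deep, spanning the full gap between the sides. The bottom shelf rests on the floor (its underside at z = 0) and the clear gap between one shelf's top and the next shelf's underside is 389 mm.


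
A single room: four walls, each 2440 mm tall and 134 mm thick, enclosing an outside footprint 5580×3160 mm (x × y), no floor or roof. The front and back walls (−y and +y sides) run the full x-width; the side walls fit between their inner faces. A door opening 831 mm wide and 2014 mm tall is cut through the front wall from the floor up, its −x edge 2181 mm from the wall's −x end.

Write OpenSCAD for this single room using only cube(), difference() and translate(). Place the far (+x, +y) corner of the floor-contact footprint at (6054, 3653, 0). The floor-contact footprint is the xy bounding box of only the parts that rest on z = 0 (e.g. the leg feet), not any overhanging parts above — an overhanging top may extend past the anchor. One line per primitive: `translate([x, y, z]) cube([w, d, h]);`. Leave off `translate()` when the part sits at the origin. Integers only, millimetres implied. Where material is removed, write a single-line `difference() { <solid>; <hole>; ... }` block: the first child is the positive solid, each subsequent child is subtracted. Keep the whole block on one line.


difference() { translate([474, 493, 0]) cube([5580, 134, 2440]); translate([2655, 493, 0]) cube([831, 134, 2014]); }
translate([474, 3519, 0]) cube([5580, 134, 2440]);
translate([474, 627, 0]) cube([134, 2892, 2440]);
translate([5920, 627, 0]) cube([134, 2892, 2440]);


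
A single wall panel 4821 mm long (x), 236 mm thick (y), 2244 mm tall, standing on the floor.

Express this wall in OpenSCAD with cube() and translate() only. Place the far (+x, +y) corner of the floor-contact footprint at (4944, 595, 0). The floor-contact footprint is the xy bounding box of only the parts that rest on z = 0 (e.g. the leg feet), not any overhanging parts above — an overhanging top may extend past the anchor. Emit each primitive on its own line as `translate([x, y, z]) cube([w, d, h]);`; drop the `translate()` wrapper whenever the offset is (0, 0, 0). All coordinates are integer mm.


translate([123, 359, 0]) cube([4821, 236, 2244]);


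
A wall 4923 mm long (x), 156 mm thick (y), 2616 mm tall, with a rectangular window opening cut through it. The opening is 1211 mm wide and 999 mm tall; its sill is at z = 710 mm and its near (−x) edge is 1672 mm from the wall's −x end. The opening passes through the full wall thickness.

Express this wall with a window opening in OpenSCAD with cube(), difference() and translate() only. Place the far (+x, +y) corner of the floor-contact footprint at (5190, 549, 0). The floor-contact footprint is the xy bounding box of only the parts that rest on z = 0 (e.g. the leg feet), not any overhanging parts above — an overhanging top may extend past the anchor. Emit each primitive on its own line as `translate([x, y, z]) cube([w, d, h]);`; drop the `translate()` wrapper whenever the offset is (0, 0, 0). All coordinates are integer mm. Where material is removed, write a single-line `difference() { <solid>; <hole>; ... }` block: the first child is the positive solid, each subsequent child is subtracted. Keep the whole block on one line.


difference() { translate([267, 393, 0]) cube([4923, 156, 2616]); translate([1939, 393, 710]) cube([1211, 156, 999]); }


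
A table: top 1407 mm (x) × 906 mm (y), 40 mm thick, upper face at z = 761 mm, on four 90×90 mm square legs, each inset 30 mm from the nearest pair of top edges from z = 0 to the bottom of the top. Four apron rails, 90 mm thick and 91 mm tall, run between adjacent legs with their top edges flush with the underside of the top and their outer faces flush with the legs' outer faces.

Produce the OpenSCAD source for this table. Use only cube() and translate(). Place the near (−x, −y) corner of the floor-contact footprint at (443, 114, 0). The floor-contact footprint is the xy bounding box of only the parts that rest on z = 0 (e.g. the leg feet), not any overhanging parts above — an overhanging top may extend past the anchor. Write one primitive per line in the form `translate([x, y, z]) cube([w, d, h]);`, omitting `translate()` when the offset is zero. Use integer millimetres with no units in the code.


translate([413, 84, 721]) cube([1407, 906, 40]);
translate([443, 114, 0]) cube([90, 90, 721]);
translate([1700, 114, 0]) cube([90, 90, 721]);
translate([443, 870, 0]) cube([90, 90, 721]);
translate([1700, 870, 0]) cube([90, 90, 721]);
translate([533, 114, 630]) cube([1167, 90, 91]);
translate([533, 870, 630]) cube([1167, 90, 91]);
translate([443, 204, 630]) cube([90, 666, 91]);
translate([1700, 204, 630]) cube([90, 666, 91]);


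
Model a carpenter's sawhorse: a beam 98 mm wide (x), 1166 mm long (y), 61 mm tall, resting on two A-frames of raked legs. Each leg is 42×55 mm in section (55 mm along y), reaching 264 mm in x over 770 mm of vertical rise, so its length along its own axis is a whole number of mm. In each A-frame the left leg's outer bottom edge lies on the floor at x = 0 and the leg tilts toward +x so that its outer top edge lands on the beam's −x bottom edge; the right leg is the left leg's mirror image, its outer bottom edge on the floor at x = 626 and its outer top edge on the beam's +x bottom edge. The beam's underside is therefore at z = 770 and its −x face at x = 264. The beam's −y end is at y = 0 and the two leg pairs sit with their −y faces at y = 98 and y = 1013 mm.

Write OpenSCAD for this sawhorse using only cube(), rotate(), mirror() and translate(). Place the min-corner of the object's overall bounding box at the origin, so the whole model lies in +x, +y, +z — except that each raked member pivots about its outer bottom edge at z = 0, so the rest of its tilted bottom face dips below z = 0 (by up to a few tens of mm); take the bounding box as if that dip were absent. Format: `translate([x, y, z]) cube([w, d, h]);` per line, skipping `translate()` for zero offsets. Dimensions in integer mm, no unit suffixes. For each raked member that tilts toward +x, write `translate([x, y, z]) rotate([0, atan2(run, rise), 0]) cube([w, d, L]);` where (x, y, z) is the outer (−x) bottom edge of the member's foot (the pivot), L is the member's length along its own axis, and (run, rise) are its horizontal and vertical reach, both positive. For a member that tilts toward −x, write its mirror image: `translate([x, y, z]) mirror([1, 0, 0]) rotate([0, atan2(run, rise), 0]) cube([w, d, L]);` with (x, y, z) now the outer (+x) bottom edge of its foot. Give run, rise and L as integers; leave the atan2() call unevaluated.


translate([264, 0, 770]) cube([98, 1166, 61]);
translate([0, 98, 0]) rotate([0, atan2(264, 770), 0]) cube([42, 55, 814]);
translate([626, 98, 0]) mirror([1, 0, 0]) rotate([0, atan2(264, 770), 0]) cube([42, 55, 814]);
translate([0, 1013, 0]) rotate([0, atan2(264, 770), 0]) cube([42, 55, 814]);
translate([626, 1013, 0]) mirror([1, 0, 0]) rotate([0, atan2(264, 770), 0]) cube([42, 55, 814]);


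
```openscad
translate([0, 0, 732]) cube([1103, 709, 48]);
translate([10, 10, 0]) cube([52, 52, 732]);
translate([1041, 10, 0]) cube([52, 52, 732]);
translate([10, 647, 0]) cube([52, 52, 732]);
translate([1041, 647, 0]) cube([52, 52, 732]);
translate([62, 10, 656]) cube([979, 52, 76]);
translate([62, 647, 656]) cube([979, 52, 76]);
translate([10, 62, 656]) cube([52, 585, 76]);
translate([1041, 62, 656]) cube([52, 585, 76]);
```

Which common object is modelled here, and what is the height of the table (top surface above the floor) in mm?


A table. The table height is 780 mm.

A 1103×709×48 slab sits at z = 732 on four 52 mm square posts — a table. The top surface is at 732 + 48 = 780 mm.


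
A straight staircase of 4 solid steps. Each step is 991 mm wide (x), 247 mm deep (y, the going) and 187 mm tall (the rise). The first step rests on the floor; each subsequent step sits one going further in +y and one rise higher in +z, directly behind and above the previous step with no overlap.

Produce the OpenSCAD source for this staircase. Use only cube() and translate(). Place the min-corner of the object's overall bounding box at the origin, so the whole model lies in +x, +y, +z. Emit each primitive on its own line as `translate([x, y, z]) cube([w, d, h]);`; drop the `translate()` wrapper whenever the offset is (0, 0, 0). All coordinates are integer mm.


cube([991, 247, 187]);
translate([0, 247, 187]) cube([991, 247, 187]);
translate([0, 494, 374]) cube([991, 247, 187]);
translate([0, 741, 561]) cube([991, 247, 187]);


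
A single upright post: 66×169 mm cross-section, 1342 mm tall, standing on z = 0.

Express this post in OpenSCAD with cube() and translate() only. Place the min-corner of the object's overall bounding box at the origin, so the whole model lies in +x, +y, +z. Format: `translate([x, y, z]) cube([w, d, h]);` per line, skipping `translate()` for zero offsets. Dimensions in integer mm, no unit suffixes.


cube([66, 169, 1342]);


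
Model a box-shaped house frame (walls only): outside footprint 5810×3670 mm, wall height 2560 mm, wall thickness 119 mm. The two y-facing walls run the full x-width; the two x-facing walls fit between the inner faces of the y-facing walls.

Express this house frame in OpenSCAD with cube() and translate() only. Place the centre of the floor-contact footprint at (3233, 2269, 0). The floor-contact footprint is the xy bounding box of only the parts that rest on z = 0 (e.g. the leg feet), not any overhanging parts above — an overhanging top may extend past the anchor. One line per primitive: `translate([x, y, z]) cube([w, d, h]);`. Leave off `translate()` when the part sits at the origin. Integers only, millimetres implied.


translate([328, 434, 0]) cube([5810, 119, 2560]);
translate([328, 3985, 0]) cube([5810, 119, 2560]);
translate([328, 553, 0]) cube([119, 3432, 2560]);
translate([6019, 553, 0]) cube([119, 3432, 2560]);


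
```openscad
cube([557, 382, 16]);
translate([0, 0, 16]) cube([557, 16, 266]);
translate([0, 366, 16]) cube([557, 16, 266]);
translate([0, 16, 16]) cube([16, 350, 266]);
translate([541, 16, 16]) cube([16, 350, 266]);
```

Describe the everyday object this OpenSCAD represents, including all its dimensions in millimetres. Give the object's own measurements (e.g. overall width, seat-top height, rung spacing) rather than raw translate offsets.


An open-topped rectangular box: outside dimensions 557×382×282 mm, with a uniform wall and base thickness of 16 mm. The base is a full 557×382 slab on the floor; four walls sit on top of the base. The front and back walls (the −y and +y sides) span the full width; the two side walls fit between them.


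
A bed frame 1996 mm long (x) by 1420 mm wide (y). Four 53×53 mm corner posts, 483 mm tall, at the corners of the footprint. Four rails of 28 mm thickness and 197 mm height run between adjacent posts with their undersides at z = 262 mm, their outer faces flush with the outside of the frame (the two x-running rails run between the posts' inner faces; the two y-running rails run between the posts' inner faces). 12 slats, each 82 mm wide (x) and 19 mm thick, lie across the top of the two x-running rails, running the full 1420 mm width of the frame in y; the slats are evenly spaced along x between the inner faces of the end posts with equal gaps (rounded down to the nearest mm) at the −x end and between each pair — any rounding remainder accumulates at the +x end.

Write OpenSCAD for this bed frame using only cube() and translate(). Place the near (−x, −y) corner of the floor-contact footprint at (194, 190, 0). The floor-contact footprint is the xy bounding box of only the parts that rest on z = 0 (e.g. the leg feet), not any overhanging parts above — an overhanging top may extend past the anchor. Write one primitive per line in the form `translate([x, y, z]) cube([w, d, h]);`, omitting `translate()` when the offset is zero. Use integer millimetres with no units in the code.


// slat z = rail_z + rail_h = 262 + 197 = 459
// slat gap = ⌊(1890 − 12·82) / 13⌋ = 69
translate([194, 190, 0]) cube([53, 53, 483]);
translate([194, 1557, 0]) cube([53, 53, 483]);
translate([2137, 190, 0]) cube([53, 53, 483]);
translate([2137, 1557, 0]) cube([53, 53, 483]);
translate([247, 190, 262]) cube([1890, 28, 197]);
translate([247, 1582, 262]) cube([1890, 28, 197]);
translate([194, 243, 262]) cube([28, 1314, 197]);
translate([2162, 243, 262]) cube([28, 1314, 197]);
translate([316, 190, 459]) cube([82, 1420, 19]);
translate([467, 190, 459]) cube([82, 1420, 19]);
translate([618, 190, 459]) cube([82, 1420, 19]);
translate([769, 190, 459]) cube([82, 1420, 19]);
translate([920, 190, 459]) cube([82, 1420, 19]);
translate([1071, 190, 459]) cube([82, 1420, 19]);
translate([1222, 190, 459]) cube([82, 1420, 19]);
translate([1373, 190, 459]) cube([82, 1420, 19]);
translate([1524, 190, 459]) cube([82, 1420, 19]);
translate([1675, 190, 459]) cube([82, 1420, 19]);
translate([1826, 190, 459]) cube([82, 1420, 19]);
translate([1977, 190, 459]) cube([82, 1420, 19]);


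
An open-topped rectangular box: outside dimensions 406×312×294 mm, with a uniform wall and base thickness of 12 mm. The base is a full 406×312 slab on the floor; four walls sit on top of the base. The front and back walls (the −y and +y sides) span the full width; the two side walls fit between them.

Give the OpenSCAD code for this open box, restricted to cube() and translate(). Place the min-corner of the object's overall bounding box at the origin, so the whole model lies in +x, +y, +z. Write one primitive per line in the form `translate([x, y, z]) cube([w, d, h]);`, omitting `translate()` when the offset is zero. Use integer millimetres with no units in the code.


cube([406, 312, 12]);
translate([0, 0, 12]) cube([406, 12, 282]);
translate([0, 300, 12]) cube([406, 12, 282]);
translate([0, 12, 12]) cube([12, 288, 282]);
translate([394, 12, 12]) cube([12, 288, 282]);


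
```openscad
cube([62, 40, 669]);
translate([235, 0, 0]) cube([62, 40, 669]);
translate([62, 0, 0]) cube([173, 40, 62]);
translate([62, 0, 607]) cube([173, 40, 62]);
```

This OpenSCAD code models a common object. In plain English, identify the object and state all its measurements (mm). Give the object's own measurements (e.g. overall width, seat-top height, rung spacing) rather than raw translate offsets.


A rectangular picture frame lying in the x–z plane (depth along y). The opening is 173 mm wide (x) by 545 mm tall (z), surrounded by a border 62 mm wide on all four sides. The frame is 40 mm deep and is made of two full-height vertical stiles with two horizontal rails fitted between them.


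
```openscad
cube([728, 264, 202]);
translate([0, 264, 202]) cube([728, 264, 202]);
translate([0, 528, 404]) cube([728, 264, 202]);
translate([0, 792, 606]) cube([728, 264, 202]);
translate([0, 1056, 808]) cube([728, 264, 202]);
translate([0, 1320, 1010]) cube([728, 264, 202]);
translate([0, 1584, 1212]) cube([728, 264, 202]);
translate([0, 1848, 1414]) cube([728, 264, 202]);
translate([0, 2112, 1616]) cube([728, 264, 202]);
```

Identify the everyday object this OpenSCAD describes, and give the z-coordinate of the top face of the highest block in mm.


A staircase. The total rise is 1818 mm.

9 identical blocks, each offset up and back from the previous — a staircase. Each step is 202 mm tall and there are 9 of them, so the total rise is 9 × 202 = 1818 mm.


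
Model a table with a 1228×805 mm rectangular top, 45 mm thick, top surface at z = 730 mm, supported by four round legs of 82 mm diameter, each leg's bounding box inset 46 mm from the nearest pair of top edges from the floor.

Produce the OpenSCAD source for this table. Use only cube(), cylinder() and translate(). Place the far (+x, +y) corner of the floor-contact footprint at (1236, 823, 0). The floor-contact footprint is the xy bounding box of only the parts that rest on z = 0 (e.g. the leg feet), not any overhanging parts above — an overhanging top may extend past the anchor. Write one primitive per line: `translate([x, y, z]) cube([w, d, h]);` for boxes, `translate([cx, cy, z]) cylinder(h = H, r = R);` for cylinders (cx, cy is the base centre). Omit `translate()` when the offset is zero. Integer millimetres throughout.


translate([54, 64, 685]) cube([1228, 805, 45]);
translate([141, 151, 0]) cylinder(h = 685, r = 41);
translate([1195, 151, 0]) cylinder(h = 685, r = 41);
translate([141, 782, 0]) cylinder(h = 685, r = 41);
translate([1195, 782, 0]) cylinder(h = 685, r = 41);


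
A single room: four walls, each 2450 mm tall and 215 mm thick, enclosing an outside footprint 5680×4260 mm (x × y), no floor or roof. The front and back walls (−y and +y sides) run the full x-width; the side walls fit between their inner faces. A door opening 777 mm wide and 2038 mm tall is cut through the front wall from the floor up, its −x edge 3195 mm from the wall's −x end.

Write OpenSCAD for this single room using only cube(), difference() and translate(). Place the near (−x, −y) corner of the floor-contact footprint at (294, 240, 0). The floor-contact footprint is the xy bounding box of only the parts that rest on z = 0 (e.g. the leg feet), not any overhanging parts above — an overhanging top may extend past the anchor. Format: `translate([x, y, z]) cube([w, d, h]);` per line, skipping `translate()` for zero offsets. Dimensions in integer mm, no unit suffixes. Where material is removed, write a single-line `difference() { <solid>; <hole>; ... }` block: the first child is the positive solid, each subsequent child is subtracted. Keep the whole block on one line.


difference() { translate([294, 240, 0]) cube([5680, 215, 2450]); translate([3489, 240, 0]) cube([777, 215, 2038]); }
translate([294, 4285, 0]) cube([5680, 215, 2450]);
translate([294, 455, 0]) cube([215, 3830, 2450]);
translate([5759, 455, 0]) cube([215, 3830, 2450]);


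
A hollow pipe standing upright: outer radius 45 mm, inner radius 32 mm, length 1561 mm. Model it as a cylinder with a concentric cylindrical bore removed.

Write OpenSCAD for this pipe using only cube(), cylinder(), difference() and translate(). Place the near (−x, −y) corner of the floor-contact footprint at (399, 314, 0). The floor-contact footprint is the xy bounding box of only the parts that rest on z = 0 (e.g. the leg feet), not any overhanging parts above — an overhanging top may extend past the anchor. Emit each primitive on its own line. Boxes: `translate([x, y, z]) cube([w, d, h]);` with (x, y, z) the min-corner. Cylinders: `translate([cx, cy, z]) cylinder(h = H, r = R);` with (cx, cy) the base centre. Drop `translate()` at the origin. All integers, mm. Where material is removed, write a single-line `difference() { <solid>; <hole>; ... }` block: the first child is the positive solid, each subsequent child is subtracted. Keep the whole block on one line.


difference() { translate([444, 359, 0]) cylinder(h = 1561, r = 45); translate([444, 359, 0]) cylinder(h = 1561, r = 32); }


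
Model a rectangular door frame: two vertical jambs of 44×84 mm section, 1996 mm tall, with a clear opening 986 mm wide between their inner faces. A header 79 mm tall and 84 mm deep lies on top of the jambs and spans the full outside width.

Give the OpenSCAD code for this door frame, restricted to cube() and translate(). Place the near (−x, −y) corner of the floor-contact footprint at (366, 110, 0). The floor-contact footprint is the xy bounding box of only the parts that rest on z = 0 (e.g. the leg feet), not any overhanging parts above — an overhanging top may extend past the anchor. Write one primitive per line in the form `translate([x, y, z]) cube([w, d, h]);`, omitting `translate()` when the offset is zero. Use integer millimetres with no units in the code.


translate([366, 110, 0]) cube([44, 84, 1996]);
translate([1396, 110, 0]) cube([44, 84, 1996]);
translate([366, 110, 1996]) cube([1074, 84, 79]);


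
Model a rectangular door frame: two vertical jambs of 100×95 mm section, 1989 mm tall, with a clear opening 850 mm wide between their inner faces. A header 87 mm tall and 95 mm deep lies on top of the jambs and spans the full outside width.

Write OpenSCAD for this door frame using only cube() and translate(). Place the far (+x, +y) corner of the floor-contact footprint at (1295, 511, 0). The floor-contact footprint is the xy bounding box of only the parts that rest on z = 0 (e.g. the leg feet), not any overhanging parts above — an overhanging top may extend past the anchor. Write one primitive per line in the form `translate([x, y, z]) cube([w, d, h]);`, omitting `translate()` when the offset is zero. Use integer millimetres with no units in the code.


translate([245, 416, 0]) cube([100, 95, 1989]);
translate([1195, 416, 0]) cube([100, 95, 1989]);
translate([245, 416, 1989]) cube([1050, 95, 87]);


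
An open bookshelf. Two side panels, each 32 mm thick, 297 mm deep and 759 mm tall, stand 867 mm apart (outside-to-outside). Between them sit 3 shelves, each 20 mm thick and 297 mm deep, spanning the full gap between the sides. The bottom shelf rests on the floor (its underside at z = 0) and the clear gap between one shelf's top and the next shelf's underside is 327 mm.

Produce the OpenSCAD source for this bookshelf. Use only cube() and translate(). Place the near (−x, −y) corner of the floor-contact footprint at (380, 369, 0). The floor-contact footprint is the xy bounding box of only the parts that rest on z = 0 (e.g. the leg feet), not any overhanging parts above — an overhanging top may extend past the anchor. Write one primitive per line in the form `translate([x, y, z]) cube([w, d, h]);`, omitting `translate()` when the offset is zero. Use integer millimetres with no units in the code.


translate([380, 369, 0]) cube([32, 297, 759]);
translate([1215, 369, 0]) cube([32, 297, 759]);
translate([412, 369, 0]) cube([803, 297, 20]);
translate([412, 369, 347]) cube([803, 297, 20]);
translate([412, 369, 694]) cube([803, 297, 20]);


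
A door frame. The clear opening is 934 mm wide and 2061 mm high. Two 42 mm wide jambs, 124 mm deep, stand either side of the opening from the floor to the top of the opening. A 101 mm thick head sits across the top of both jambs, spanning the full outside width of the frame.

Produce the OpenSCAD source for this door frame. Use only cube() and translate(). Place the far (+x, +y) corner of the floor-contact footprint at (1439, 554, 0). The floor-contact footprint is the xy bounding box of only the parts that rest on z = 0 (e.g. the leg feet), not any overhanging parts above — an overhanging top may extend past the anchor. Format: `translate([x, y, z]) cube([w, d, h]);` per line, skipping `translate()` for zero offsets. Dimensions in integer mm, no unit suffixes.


translate([421, 430, 0]) cube([42, 124, 2061]);
translate([1397, 430, 0]) cube([42, 124, 2061]);
translate([421, 430, 2061]) cube([1018, 124, 101]);
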